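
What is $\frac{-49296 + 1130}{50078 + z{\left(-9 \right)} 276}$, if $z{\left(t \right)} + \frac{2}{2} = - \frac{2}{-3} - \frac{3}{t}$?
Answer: $- \frac{24083}{25039} \approx -0.96182$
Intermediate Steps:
$z{\left(t \right)} = - \frac{1}{3} - \frac{3}{t}$ ($z{\left(t \right)} = -1 - \left(- \frac{2}{3} + \frac{3}{t}\right) = -1 + \left(\frac{2}{3} - \frac{3}{t}\right) = - \frac{1}{3} - \frac{3}{t}$)
$\frac{-49296 + 1130}{50078 + z{\left(-9 \right)} 276} = \frac{-49296 + 1130}{50078 + \frac{-9 - -9}{3 \left(-9\right)} 276} = - \frac{48166}{50078 + \frac{1}{3} \left(- \frac{1}{9}\right) \left(-9 + 9\right) 276} = - \frac{48166}{50078 + \frac{1}{3} \left(- \frac{1}{9}\right) 0 \cdot 276} = - \frac{48166}{50078 + 0 \cdot 276} = - \frac{48166}{50078 + 0} = - \frac{48166}{50078} = \left(-48166\right) \frac{1}{50078} = - \frac{24083}{25039}$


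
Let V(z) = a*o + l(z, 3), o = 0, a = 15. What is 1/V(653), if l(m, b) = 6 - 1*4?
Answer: ½ ≈ 0.50000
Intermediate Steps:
l(m, b) = 2 (l(m, b) = 6 - 4 = 2)
V(z) = 2 (V(z) = 15*0 + 2 = 0 + 2 = 2)
1/V(653) = 1/2 = ½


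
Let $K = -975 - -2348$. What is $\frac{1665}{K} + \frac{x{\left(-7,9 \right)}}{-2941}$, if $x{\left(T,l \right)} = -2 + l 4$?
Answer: $\frac{285299}{237529} \approx 1.2011$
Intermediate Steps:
$x{\left(T,l \right)} = -2 + 4 l$
$K = 1373$ ($K = -975 + 2348 = 1373$)
$\frac{1665}{K} + \frac{x{\left(-7,9 \right)}}{-2941} = \frac{1665}{1373} + \frac{-2 + 4 \cdot 9}{-2941} = 1665 \cdot \frac{1}{1373} + \left(-2 + 36\right) \left(- \frac{1}{2941}\right) = \frac{1665}{1373} + 34 \left(- \frac{1}{2941}\right) = \frac{1665}{1373} - \frac{2}{173} = \frac{285299}{237529}$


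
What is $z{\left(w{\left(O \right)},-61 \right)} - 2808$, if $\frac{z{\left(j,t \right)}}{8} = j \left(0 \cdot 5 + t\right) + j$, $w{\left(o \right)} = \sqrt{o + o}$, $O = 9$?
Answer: $-2808 - 1440 \sqrt{2} \approx -4844.5$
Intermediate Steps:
$w{\left(o \right)} = \sqrt{2} \sqrt{o}$ ($w{\left(o \right)} = \sqrt{2 o} = \sqrt{2} \sqrt{o}$)
$z{\left(j,t \right)} = 8 j + 8 j t$ ($z{\left(j,t \right)} = 8 \left(j \left(0 \cdot 5 + t\right) + j\right) = 8 \left(j \left(0 + t\right) + j\right) = 8 \left(j t + j\right) = 8 \left(j + j t\right) = 8 j + 8 j t$)
$z{\left(w{\left(O \right)},-61 \right)} - 2808 = 8 \sqrt{2} \sqrt{9} \left(1 - 61\right) - 2808 = 8 \sqrt{2} \cdot 3 \left(-60\right) - 2808 = 8 \cdot 3 \sqrt{2} \left(-60\right) - 2808 = - 1440 \sqrt{2} - 2808 = -2808 - 1440 \sqrt{2}$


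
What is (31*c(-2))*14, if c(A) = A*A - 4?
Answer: 0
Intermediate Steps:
c(A) = -4 + A² (c(A) = A² - 4 = -4 + A²)
(31*c(-2))*14 = (31*(-4 + (-2)²))*14 = (31*(-4 + 4))*14 = (31*0)*14 = 0*14 = 0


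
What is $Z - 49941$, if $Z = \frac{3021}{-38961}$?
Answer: $- \frac{648584774}{12987} \approx -49941.0$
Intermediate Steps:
$Z = - \frac{1007}{12987}$ ($Z = 3021 \left(- \frac{1}{38961}\right) = - \frac{1007}{12987} \approx -0.077539$)
$Z - 49941 = - \frac{1007}{12987} - 49941 = - \frac{648584774}{12987}$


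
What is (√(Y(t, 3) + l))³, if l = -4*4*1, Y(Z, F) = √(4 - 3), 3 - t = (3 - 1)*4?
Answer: -15*I*√15 ≈ -58.095*I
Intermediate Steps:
t = -5 (t = 3 - (3 - 1)*4 = 3 - 2*4 = 3 - 1*8 = 3 - 8 = -5)
Y(Z, F) = 1 (Y(Z, F) = √1 = 1)
l = -16 (l = -16*1 = -16)
(√(Y(t, 3) + l))³ = (√(1 - 16))³ = (√(-15))³ = (I*√15)³ = -15*I*√15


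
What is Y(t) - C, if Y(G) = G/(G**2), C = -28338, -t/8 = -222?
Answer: 50328289/1776 ≈ 28338.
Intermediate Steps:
t = 1776 (t = -8*(-222) = 1776)
Y(G) = 1/G (Y(G) = G/G**2 = 1/G)
Y(t) - C = 1/1776 - 1*(-28338) = 1/1776 + 28338 = 50328289/1776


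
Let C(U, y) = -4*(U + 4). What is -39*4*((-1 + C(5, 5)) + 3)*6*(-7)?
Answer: -222768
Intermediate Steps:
C(U, y) = -16 - 4*U (C(U, y) = -4*(4 + U) = -16 - 4*U)
-39*4*((-1 + C(5, 5)) + 3)*6*(-7) = -39*4*((-1 + (-16 - 4*5)) + 3)*6*(-7) = -39*4*((-1 + (-16 - 20)) + 3)*6*(-7) = -39*4*((-1 - 36) + 3)*6*(-7) = -39*4*(-37 + 3)*6*(-7) = -39*4*(-34)*6*(-7) = -(-5304)*6*(-7) = -39*(-816)*(-7) = 31824*(-7) = -222768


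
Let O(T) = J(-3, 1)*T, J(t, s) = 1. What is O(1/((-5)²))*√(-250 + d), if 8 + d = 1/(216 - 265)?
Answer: I*√12643/175 ≈ 0.64252*I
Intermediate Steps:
d = -393/49 (d = -8 + 1/(216 - 265) = -8 + 1/(-49) = -8 - 1/49 = -393/49 ≈ -8.0204)
O(T) = T (O(T) = 1*T = T)
O(1/((-5)²))*√(-250 + d) = √(-250 - 393/49)/((-5)²) = √(-12643/49)/25 = (I*√12643/7)/25 = I*√12643/175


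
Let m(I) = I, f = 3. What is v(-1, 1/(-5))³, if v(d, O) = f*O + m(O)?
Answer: -64/125 ≈ -0.51200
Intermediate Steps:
v(d, O) = 4*O (v(d, O) = 3*O + O = 4*O)
v(-1, 1/(-5))³ = (4/(-5))³ = (4*(-⅕))³ = (-⅘)³ = -64/125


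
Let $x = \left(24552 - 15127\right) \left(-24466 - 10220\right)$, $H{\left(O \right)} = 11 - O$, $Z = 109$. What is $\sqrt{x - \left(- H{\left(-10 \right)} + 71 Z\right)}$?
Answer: $2 i \sqrt{81730817} \approx 18081.0 i$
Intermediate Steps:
$x = -326915550$ ($x = 9425 \left(-34686\right) = -326915550$)
$\sqrt{x - \left(- H{\left(-10 \right)} + 71 Z\right)} = \sqrt{-326915550 + \left(\left(11 - -10\right) - 7739\right)} = \sqrt{-326915550 + \left(\left(11 + 10\right) - 7739\right)} = \sqrt{-326915550 + \left(21 - 7739\right)} = \sqrt{-326915550 - 7718} = \sqrt{-326923268} = 2 i \sqrt{81730817}$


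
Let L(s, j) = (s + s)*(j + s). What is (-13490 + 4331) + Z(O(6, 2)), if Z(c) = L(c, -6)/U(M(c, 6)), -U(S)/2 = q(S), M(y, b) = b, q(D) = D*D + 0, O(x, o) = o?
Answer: -82429/9 ≈ -9158.8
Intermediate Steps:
q(D) = D² (q(D) = D² + 0 = D²)
L(s, j) = 2*s*(j + s) (L(s, j) = (2*s)*(j + s) = 2*s*(j + s))
U(S) = -2*S²
Z(c) = -c*(-6 + c)/36 (Z(c) = (2*c*(-6 + c))/((-2*6²)) = (2*c*(-6 + c))/((-2*36)) = (2*c*(-6 + c))/(-72) = (2*c*(-6 + c))*(-1/72) = -c*(-6 + c)/36)
(-13490 + 4331) + Z(O(6, 2)) = (-13490 + 4331) + (1/36)*2*(6 - 1*2) = -9159 + (1/36)*2*(6 - 2) = -9159 + (1/36)*2*4 = -9159 + 2/9 = -82429/9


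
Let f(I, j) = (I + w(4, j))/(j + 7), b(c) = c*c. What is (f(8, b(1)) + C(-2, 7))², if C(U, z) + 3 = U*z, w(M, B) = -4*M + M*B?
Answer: 1225/4 ≈ 306.25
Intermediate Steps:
w(M, B) = -4*M + B*M
b(c) = c²
f(I, j) = (-16 + I + 4*j)/(7 + j) (f(I, j) = (I + 4*(-4 + j))/(j + 7) = (I + (-16 + 4*j))/(7 + j) = (-16 + I + 4*j)/(7 + j))
C(U, z) = -3 + U*z
(f(8, b(1)) + C(-2, 7))² = ((-16 + 8 + 4*1²)/(7 + 1²) + (-3 - 2*7))² = ((-16 + 8 + 4*1)/(7 + 1) + (-3 - 14))² = ((-16 + 8 + 4)/8 - 17)² = ((⅛)*(-4) - 17)² = (-½ - 17)² = (-35/2)² = 1225/4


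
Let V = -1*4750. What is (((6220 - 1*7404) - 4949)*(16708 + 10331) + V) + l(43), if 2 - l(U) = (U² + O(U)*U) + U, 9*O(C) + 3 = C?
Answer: -1492533163/9 ≈ -1.6584e+8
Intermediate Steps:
O(C) = -⅓ + C/9
l(U) = 2 - U - U² - U*(-⅓ + U/9) (l(U) = 2 - ((U² + (-⅓ + U/9)*U) + U) = 2 - ((U² + U*(-⅓ + U/9)) + U) = 2 - (U + U² + U*(-⅓ + U/9)) = 2 + (-U - U² - U*(-⅓ + U/9)) = 2 - U - U² - U*(-⅓ + U/9))
V = -4750
(((6220 - 1*7404) - 4949)*(16708 + 10331) + V) + l(43) = (((6220 - 1*7404) - 4949)*(16708 + 10331) - 4750) + (2 - 10/9*43² - ⅔*43) = (((6220 - 7404) - 4949)*27039 - 4750) + (2 - 10/9*1849 - 86/3) = ((-1184 - 4949)*27039 - 4750) + (2 - 18490/9 - 86/3) = (-6133*27039 - 4750) - 18730/9 = (-165830187 - 4750) - 18730/9 = -165834937 - 18730/9 = -1492533163/9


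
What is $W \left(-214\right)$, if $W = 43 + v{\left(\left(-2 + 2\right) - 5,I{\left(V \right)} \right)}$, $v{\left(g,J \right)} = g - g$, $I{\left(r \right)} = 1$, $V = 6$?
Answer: $-9202$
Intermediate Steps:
$v{\left(g,J \right)} = 0$
$W = 43$ ($W = 43 + 0 = 43$)
$W \left(-214\right) = 43 \left(-214\right) = -9202$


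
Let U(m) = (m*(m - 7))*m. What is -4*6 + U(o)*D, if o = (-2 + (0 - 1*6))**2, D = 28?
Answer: 6537192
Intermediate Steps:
o = 64 (o = (-2 + (0 - 6))**2 = (-2 - 6)**2 = (-8)**2 = 64)
U(m) = m**2*(-7 + m) (U(m) = (m*(-7 + m))*m = m**2*(-7 + m))
-4*6 + U(o)*D = -4*6 + (64**2*(-7 + 64))*28 = -24 + (4096*57)*28 = -24 + 233472*28 = -24 + 6537216 = 6537192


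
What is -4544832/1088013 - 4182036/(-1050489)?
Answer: -24909609820/126993965373 ≈ -0.19615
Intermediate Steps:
-4544832/1088013 - 4182036/(-1050489) = -4544832*1/1088013 - 4182036*(-1/1050489) = -1514944/362671 + 1394012/350163 = -24909609820/126993965373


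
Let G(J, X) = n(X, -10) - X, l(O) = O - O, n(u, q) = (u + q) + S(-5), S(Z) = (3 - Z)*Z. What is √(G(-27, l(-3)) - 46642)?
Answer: 6*I*√1297 ≈ 216.08*I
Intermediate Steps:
S(Z) = Z*(3 - Z)
n(u, q) = -40 + q + u (n(u, q) = (u + q) - 5*(3 - 1*(-5)) = (q + u) - 5*(3 + 5) = (q + u) - 5*8 = (q + u) - 40 = -40 + q + u)
l(O) = 0
G(J, X) = -50 (G(J, X) = (-40 - 10 + X) - X = (-50 + X) - X = -50)
√(G(-27, l(-3)) - 46642) = √(-50 - 46642) = √(-46692) = 6*I*√1297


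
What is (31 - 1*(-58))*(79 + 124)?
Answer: 18067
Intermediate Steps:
(31 - 1*(-58))*(79 + 124) = (31 + 58)*203 = 89*203 = 18067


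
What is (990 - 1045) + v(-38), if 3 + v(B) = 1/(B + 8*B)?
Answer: -19837/342 ≈ -58.003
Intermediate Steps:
v(B) = -3 + 1/(9*B) (v(B) = -3 + 1/(B + 8*B) = -3 + 1/(9*B))
(990 - 1045) + v(-38) = (990 - 1045) + (-3 + (⅑)/(-38)) = -55 + (-3 + (⅑)*(-1/38)) = -55 + (-3 - 1/342) = -55 - 1027/342 = -19837/342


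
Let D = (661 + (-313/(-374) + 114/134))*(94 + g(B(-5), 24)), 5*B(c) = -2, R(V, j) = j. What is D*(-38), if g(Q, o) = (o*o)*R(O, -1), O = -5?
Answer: 152074332066/12529 ≈ 1.2138e+7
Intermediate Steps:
B(c) = -2/5 (B(c) = (1/5)*(-2) = -2/5)
g(Q, o) = -o**2 (g(Q, o) = (o*o)*(-1) = o**2*(-1) = -o**2)
D = -4001956107/12529 (D = (661 + (-313/(-374) + 114/134))*(94 - 1*24**2) = (661 + (-313*(-1/374) + 114*(1/134)))*(94 - 1*576) = (661 + (313/374 + 57/67))*(94 - 576) = (661 + 42289/25058)*(-482) = (16605627/25058)*(-482) = -4001956107/12529 ≈ -3.1942e+5)
D*(-38) = -4001956107/12529*(-38) = 152074332066/12529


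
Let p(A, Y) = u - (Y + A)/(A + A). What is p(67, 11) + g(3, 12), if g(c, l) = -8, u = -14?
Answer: -1513/67 ≈ -22.582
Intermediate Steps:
p(A, Y) = -14 - (A + Y)/(2*A) (p(A, Y) = -14 - (Y + A)/(A + A) = -14 - (A + Y)/(2*A))
p(67, 11) + g(3, 12) = (1/2)*(-1*11 - 29*67)/67 - 8 = (1/2)*(1/67)*(-11 - 1943) - 8 = (1/2)*(1/67)*(-1954) - 8 = -977/67 - 8 = -1513/67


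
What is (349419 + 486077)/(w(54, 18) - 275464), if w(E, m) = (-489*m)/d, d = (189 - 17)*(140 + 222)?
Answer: -26010661472/8575749649 ≈ -3.0330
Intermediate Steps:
d = 62264 (d = 172*362 = 62264)
w(E, m) = -489*m/62264
(349419 + 486077)/(w(54, 18) - 275464) = (349419 + 486077)/(-489/62264*18 - 275464) = 835496/(-4401/31132 - 275464) = 835496/(-8575749649/31132) = 835496*(-31132/8575749649) = -26010661472/8575749649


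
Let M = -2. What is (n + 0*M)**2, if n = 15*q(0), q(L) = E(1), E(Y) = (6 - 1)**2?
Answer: 140625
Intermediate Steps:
E(Y) = 25 (E(Y) = 5**2 = 25)
q(L) = 25
n = 375 (n = 15*25 = 375)
(n + 0*M)**2 = (375 + 0*(-2))**2 = (375 + 0)**2 = 375**2 = 140625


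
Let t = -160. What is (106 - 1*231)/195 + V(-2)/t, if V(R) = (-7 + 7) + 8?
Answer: -539/780 ≈ -0.69103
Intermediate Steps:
V(R) = 8 (V(R) = 0 + 8 = 8)
(106 - 1*231)/195 + V(-2)/t = (106 - 1*231)/195 + 8/(-160) = (106 - 231)*(1/195) + 8*(-1/160) = -125*1/195 - 1/20 = -25/39 - 1/20 = -539/780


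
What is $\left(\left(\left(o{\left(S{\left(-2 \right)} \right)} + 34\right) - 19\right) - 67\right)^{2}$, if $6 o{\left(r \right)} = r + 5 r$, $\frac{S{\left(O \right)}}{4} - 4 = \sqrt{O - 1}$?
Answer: $1248 - 288 i \sqrt{3} \approx 1248.0 - 498.83 i$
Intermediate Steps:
$S{\left(O \right)} = 16 + 4 \sqrt{-1 + O}$ ($S{\left(O \right)} = 16 + 4 \sqrt{O - 1} = 16 + 4 \sqrt{-1 + O}$)
$o{\left(r \right)} = r$ ($o{\left(r \right)} = \frac{r + 5 r}{6} = \frac{6 r}{6} = r$)
$\left(\left(\left(o{\left(S{\left(-2 \right)} \right)} + 34\right) - 19\right) - 67\right)^{2} = \left(\left(\left(\left(16 + 4 \sqrt{-1 - 2}\right) + 34\right) - 19\right) - 67\right)^{2} = \left(\left(\left(\left(16 + 4 \sqrt{-3}\right) + 34\right) - 19\right) - 67\right)^{2} = \left(\left(\left(\left(16 + 4 i \sqrt{3}\right) + 34\right) - 19\right) - 67\right)^{2} = \left(\left(\left(50 + 4 i \sqrt{3}\right) - 19\right) - 67\right)^{2} = \left(\left(31 + 4 i \sqrt{3}\right) - 67\right)^{2} = \left(-36 + 4 i \sqrt{3}\right)^{2}$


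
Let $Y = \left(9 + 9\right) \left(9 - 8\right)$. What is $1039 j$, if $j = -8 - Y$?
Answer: $-27014$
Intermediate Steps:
$Y = 18$ ($Y = 18 \cdot 1 = 18$)
$j = -26$ ($j = -8 - 18 = -26$)
$1039 j = 1039 \left(-26\right) = -27014$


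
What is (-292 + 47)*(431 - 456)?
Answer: 6125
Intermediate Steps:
(-292 + 47)*(431 - 456) = -245*(-25) = 6125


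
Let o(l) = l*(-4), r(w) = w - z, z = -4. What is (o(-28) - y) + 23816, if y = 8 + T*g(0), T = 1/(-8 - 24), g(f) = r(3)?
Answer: 765447/32 ≈ 23920.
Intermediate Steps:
r(w) = 4 + w (r(w) = w - 1*(-4) = w + 4 = 4 + w)
o(l) = -4*l
g(f) = 7 (g(f) = 4 + 3 = 7)
T = -1/32 (T = 1/(-32) = -1/32 ≈ -0.031250)
y = 249/32 (y = 8 - 1/32*7 = 8 - 7/32 = 249/32 ≈ 7.7813)
(o(-28) - y) + 23816 = (-4*(-28) - 1*249/32) + 23816 = (112 - 249/32) + 23816 = 3335/32 + 23816 = 765447/32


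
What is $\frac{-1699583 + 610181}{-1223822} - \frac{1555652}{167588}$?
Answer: $- \frac{215158804946}{25637235167} \approx -8.3924$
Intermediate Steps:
$\frac{-1699583 + 610181}{-1223822} - \frac{1555652}{167588} = \left(-1089402\right) \left(- \frac{1}{1223822}\right) - \frac{388913}{41897} = \frac{544701}{611911} - \frac{388913}{41897} = - \frac{215158804946}{25637235167}$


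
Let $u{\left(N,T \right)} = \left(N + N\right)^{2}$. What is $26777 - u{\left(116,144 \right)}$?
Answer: $-27047$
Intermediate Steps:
$u{\left(N,T \right)} = 4 N^{2}$ ($u{\left(N,T \right)} = \left(2 N\right)^{2} = 4 N^{2}$)
$26777 - u{\left(116,144 \right)} = 26777 - 4 \cdot 116^{2} = 26777 - 4 \cdot 13456 = 26777 - 53824 = -27047$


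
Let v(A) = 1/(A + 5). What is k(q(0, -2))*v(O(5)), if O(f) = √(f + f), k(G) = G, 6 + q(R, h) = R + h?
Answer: -8/3 + 8*√10/15 ≈ -0.98012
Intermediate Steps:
q(R, h) = -6 + R + h (q(R, h) = -6 + (R + h) = -6 + R + h)
O(f) = √2*√f (O(f) = √(2*f) = √2*√f)
v(A) = 1/(5 + A)
k(q(0, -2))*v(O(5)) = (-6 + 0 - 2)/(5 + √2*√5) = -8/(5 + √10)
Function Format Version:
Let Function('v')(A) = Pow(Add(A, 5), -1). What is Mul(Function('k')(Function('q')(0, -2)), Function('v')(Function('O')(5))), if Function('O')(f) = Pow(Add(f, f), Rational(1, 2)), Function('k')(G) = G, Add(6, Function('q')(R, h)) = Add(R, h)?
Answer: Add(Rational(-8, 3), Mul(Rational(8, 15), Pow(10, Rational(1, 2)))) ≈ -0.98012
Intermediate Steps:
Function('q')(R, h) = Add(-6, R, h) (Function('q')(R, h) = Add(-6, Add(R, h)) = Add(-6, R, h))
Function('O')(f) = Mul(Pow(2, Rational(1, 2)), Pow(f, Rational(1, 2))) (Function('O')(f) = Pow(Mul(2, f), Rational(1, 2)) = Mul(Pow(2, Rational(1, 2)), Pow(f, Rational(1, 2))))
Function('v')(A) = Pow(Add(5, A), -1)
Mul(Function('k')(Function('q')(0, -2)), Function('v')(Function('O')(5))) = Mul(Add(-6, 0, -2), Pow(Add(5, Mul(Pow(2, Rational(1, 2)), Pow(5, Rational(1, 2)))), -1)) = Mul(-8, Pow(Add(5, Pow(10, Rational(1, 2))), -1))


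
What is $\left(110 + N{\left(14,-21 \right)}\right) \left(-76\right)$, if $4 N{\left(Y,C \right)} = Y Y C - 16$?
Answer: $70148$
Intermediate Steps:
$N{\left(Y,C \right)} = -4 + \frac{C Y^{2}}{4}$ ($N{\left(Y,C \right)} = \frac{Y Y C - 16}{4} = \frac{Y^{2} C - 16}{4} = \frac{C Y^{2} - 16}{4} = \frac{-16 + C Y^{2}}{4} = -4 + \frac{C Y^{2}}{4}$)
$\left(110 + N{\left(14,-21 \right)}\right) \left(-76\right) = \left(110 + \left(-4 + \frac{1}{4} \left(-21\right) 14^{2}\right)\right) \left(-76\right) = \left(110 + \left(-4 + \frac{1}{4} \left(-21\right) 196\right)\right) \left(-76\right) = \left(110 - 1033\right) \left(-76\right) = \left(-923\right) \left(-76\right) = 70148$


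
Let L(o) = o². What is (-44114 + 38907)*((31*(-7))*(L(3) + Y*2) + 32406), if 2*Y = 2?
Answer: -156308933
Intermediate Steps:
Y = 1 (Y = (½)*2 = 1)
(-44114 + 38907)*((31*(-7))*(L(3) + Y*2) + 32406) = (-44114 + 38907)*((31*(-7))*(3² + 1*2) + 32406) = -5207*(-217*(9 + 2) + 32406) = -5207*(-217*11 + 32406) = -5207*(-2387 + 32406) = -5207*30019 = -156308933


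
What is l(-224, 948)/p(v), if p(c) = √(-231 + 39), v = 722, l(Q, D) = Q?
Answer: 28*I*√3/3 ≈ 16.166*I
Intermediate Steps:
p(c) = 8*I*√3 (p(c) = √(-192) = 8*I*√3)
l(-224, 948)/p(v) = -224*(-I*√3/24) = -(-28)*I*√3/3 = 28*I*√3/3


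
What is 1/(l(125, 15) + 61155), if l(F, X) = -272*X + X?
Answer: 1/57090 ≈ 1.7516e-5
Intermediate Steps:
l(F, X) = -271*X
1/(l(125, 15) + 61155) = 1/(-271*15 + 61155) = 1/(-4065 + 61155) = 1/57090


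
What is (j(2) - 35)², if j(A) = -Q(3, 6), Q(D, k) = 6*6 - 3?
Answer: 4624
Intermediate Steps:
Q(D, k) = 33 (Q(D, k) = 36 - 3 = 33)
j(A) = -33 (j(A) = -1*33 = -33)
(j(2) - 35)² = (-33 - 35)² = (-68)² = 4624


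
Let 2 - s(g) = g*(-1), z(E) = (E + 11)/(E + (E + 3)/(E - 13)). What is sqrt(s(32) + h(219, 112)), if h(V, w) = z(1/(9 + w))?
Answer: 4*I*sqrt(26953793)/5309 ≈ 3.9116*I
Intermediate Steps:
z(E) = (11 + E)/(E + (3 + E)/(-13 + E))
h(V, w) = (-143 + (9 + w)**(-2) - 2/(9 + w))/(3 + (9 + w)**(-2) - 12/(9 + w)) (h(V, w) = (-143 + (1/(9 + w))**2 - 2/(9 + w))/(3 + (1/(9 + w))**2 - 12/(9 + w)) = (-143 + (9 + w)**(-2) - 2/(9 + w))/(3 + (9 + w)**(-2) - 12/(9 + w)))
s(g) = 2 + g (s(g) = 2 - g*(-1) = 2 - (-1)*g = 2 + g)
sqrt(s(32) + h(219, 112)) = sqrt((2 + 32) + (-11600 - 2576*112 - 143*112**2)/(136 + 3*112**2 + 42*112)) = sqrt(34 + (-11600 - 288512 - 143*12544)/(136 + 3*12544 + 4704)) = sqrt(34 + (-11600 - 288512 - 1793792)/(136 + 37632 + 4704)) = sqrt(34 - 2093904/42472) = sqrt(34 + (1/42472)*(-2093904)) = sqrt(34 - 261738/5309) = sqrt(-81232/5309) = 4*I*sqrt(26953793)/5309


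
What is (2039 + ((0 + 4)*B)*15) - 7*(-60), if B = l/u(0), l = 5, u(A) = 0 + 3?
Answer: 2559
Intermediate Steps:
u(A) = 3
B = 5/3 ≈ 1.6667
(2039 + ((0 + 4)*B)*15) - 7*(-60) = (2039 + ((0 + 4)*(5/3))*15) - 7*(-60) = (2039 + (4*(5/3))*15) + 420 = (2039 + (20/3)*15) + 420 = (2039 + 100) + 420 = 2139 + 420 = 2559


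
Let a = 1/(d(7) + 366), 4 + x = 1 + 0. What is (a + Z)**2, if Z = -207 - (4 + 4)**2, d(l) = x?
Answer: 9677050384/131769 ≈ 73440.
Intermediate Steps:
x = -3 (x = -4 + (1 + 0) = -4 + 1 = -3)
d(l) = -3
Z = -271 (Z = -207 - 1*8**2 = -207 - 1*64 = -207 - 64 = -271)
a = 1/363 (a = 1/(-3 + 366) = 1/363 ≈ 0.0027548)
(a + Z)**2 = (1/363 - 271)**2 = (-98372/363)**2 = 9677050384/131769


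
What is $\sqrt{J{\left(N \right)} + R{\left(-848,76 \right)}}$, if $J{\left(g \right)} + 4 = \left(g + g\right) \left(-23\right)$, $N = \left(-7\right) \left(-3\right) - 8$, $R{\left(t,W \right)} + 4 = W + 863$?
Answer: $3 \sqrt{37} \approx 18.248$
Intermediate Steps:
$R{\left(t,W \right)} = 859 + W$ ($R{\left(t,W \right)} = -4 + \left(W + 863\right) = -4 + \left(863 + W\right) = 859 + W$)
$N = 13$ ($N = 21 - 8 = 13$)
$J{\left(g \right)} = -4 - 46 g$ ($J{\left(g \right)} = -4 + \left(g + g\right) \left(-23\right) = -4 + 2 g \left(-23\right) = -4 - 46 g$)
$\sqrt{J{\left(N \right)} + R{\left(-848,76 \right)}} = \sqrt{\left(-4 - 598\right) + \left(859 + 76\right)} = \sqrt{\left(-4 - 598\right) + 935} = \sqrt{-602 + 935} = \sqrt{333} = 3 \sqrt{37}$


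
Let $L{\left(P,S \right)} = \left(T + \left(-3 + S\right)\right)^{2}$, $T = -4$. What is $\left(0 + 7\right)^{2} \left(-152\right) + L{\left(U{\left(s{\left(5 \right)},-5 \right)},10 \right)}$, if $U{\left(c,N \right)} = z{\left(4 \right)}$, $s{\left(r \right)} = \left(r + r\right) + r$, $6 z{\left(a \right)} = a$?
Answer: $-7439$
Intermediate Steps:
$z{\left(a \right)} = \frac{a}{6}$
$s{\left(r \right)} = 3 r$ ($s{\left(r \right)} = 2 r + r = 3 r$)
$U{\left(c,N \right)} = \frac{2}{3}$ ($U{\left(c,N \right)} = \frac{1}{6} \cdot 4 = \frac{2}{3}$)
$L{\left(P,S \right)} = \left(-7 + S\right)^{2}$ ($L{\left(P,S \right)} = \left(-4 + \left(-3 + S\right)\right)^{2} = \left(-7 + S\right)^{2}$)
$\left(0 + 7\right)^{2} \left(-152\right) + L{\left(U{\left(s{\left(5 \right)},-5 \right)},10 \right)} = \left(0 + 7\right)^{2} \left(-152\right) + \left(-7 + 10\right)^{2} = 7^{2} \left(-152\right) + 3^{2} = 49 \left(-152\right) + 9 = -7448 + 9 = -7439$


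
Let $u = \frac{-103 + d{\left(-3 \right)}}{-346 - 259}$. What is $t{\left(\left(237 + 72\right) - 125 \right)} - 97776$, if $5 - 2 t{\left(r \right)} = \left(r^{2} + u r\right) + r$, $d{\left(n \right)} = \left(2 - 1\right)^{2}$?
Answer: $- \frac{138918903}{1210} \approx -1.1481 \cdot 10^{5}$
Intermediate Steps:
$d{\left(n \right)} = 1$ ($d{\left(n \right)} = 1^{2} = 1$)
$u = \frac{102}{605}$ ($u = \frac{-103 + 1}{-346 - 259} = - \frac{102}{-605} = \left(-102\right) \left(- \frac{1}{605}\right) = \frac{102}{605} \approx 0.1686$)
$t{\left(r \right)} = \frac{5}{2} - \frac{707 r}{1210} - \frac{r^{2}}{2}$ ($t{\left(r \right)} = \frac{5}{2} - \frac{\left(r^{2} + \frac{102 r}{605}\right) + r}{2} = \frac{5}{2} - \frac{r^{2} + \frac{707 r}{605}}{2} = \frac{5}{2} - \left(\frac{r^{2}}{2} + \frac{707 r}{1210}\right) = \frac{5}{2} - \frac{707 r}{1210} - \frac{r^{2}}{2}$)
$t{\left(\left(237 + 72\right) - 125 \right)} - 97776 = \left(\frac{5}{2} - \frac{707 \left(\left(237 + 72\right) - 125\right)}{1210} - \frac{\left(\left(237 + 72\right) - 125\right)^{2}}{2}\right) - 97776 = \left(\frac{5}{2} - \frac{707 \left(309 - 125\right)}{1210} - \frac{\left(309 - 125\right)^{2}}{2}\right) - 97776 = \left(\frac{5}{2} - \frac{65044}{605} - \frac{184^{2}}{2}\right) - 97776 = \left(\frac{5}{2} - \frac{65044}{605} - 16928\right) - 97776 = - \frac{20609943}{1210} - 97776 = - \frac{138918903}{1210}$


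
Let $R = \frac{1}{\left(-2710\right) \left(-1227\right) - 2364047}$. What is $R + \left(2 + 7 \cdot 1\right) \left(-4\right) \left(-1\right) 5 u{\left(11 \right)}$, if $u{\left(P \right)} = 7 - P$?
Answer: $- \frac{692008559}{961123} \approx -720.0$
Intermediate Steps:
$R = \frac{1}{961123}$ ($R = \frac{1}{3325170 - 2364047} = \frac{1}{961123} \approx 1.0404 \cdot 10^{-6}$)
$R + \left(2 + 7 \cdot 1\right) \left(-4\right) \left(-1\right) 5 u{\left(11 \right)} = \frac{1}{961123} + \left(2 + 7 \cdot 1\right) \left(-4\right) \left(-1\right) 5 \left(7 - 11\right) = \frac{1}{961123} + \left(2 + 7\right) 4 \cdot 5 \left(7 - 11\right) = \frac{1}{961123} + 9 \cdot 20 \left(-4\right) = \frac{1}{961123} + 180 \left(-4\right) = \frac{1}{961123} - 720 = - \frac{692008559}{961123}$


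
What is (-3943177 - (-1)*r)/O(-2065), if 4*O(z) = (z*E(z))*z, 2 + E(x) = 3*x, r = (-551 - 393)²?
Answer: 12208164/26425402325 ≈ 0.00046199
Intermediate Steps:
r = 891136 (r = (-944)² = 891136)
E(x) = -2 + 3*x
O(z) = z²*(-2 + 3*z)/4 (O(z) = ((z*(-2 + 3*z))*z)/4 = (z²*(-2 + 3*z))/4 = z²*(-2 + 3*z)/4)
(-3943177 - (-1)*r)/O(-2065) = (-3943177 - (-1)*891136)/(((¼)*(-2065)²*(-2 + 3*(-2065)))) = (-3943177 - 1*(-891136))/(((¼)*4264225*(-2 - 6195))) = (-3943177 + 891136)/(((¼)*4264225*(-6197))) = -3052041/(-26425402325/4) = -3052041*(-4/26425402325) = 12208164/26425402325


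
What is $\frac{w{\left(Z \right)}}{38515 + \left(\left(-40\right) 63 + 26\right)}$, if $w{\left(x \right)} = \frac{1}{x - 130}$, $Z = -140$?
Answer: $- \frac{1}{9725670} \approx -1.0282 \cdot 10^{-7}$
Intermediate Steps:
$w{\left(x \right)} = \frac{1}{-130 + x}$
$\frac{w{\left(Z \right)}}{38515 + \left(\left(-40\right) 63 + 26\right)} = \frac{1}{\left(-130 - 140\right) \left(38515 + \left(\left(-40\right) 63 + 26\right)\right)} = \frac{1}{\left(-270\right) \left(38515 + \left(-2520 + 26\right)\right)} = - \frac{1}{270 \left(38515 - 2494\right)} = - \frac{1}{270 \cdot 36021} = \left(- \frac{1}{270}\right) \frac{1}{36021} = - \frac{1}{9725670}$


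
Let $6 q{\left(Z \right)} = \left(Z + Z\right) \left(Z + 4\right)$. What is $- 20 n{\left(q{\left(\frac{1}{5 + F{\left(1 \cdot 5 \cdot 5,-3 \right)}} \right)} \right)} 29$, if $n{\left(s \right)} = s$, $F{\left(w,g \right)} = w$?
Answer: $- \frac{3509}{135} \approx -25.993$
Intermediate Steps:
$q{\left(Z \right)} = \frac{Z \left(4 + Z\right)}{3}$ ($q{\left(Z \right)} = \frac{\left(Z + Z\right) \left(Z + 4\right)}{6} = \frac{2 Z \left(4 + Z\right)}{6} = \frac{Z \left(4 + Z\right)}{3}$)
$- 20 n{\left(q{\left(\frac{1}{5 + F{\left(1 \cdot 5 \cdot 5,-3 \right)}} \right)} \right)} 29 = - 20 \frac{4 + \frac{1}{5 + 1 \cdot 5 \cdot 5}}{3 \left(5 + 1 \cdot 5 \cdot 5\right)} 29 = - 20 \frac{4 + \frac{1}{5 + 5 \cdot 5}}{3 \left(5 + 5 \cdot 5\right)} 29 = - 20 \frac{4 + \frac{1}{5 + 25}}{3 \left(5 + 25\right)} 29 = - 20 \frac{4 + \frac{1}{30}}{3 \cdot 30} \cdot 29 = - 20 \cdot \frac{1}{3} \cdot \frac{1}{30} \left(4 + \frac{1}{30}\right) 29 = - 20 \cdot \frac{1}{3} \cdot \frac{1}{30} \cdot \frac{121}{30} \cdot 29 = \left(-20\right) \frac{121}{2700} \cdot 29 = \left(- \frac{121}{135}\right) 29 = - \frac{3509}{135}$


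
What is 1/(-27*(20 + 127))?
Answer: -1/3969 ≈ -0.00025195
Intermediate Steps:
1/(-27*(20 + 127)) = 1/(-27*147) = 1/(-3969) = -1/3969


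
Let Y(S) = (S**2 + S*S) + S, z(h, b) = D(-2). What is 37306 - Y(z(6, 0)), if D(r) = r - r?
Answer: 37306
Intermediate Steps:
D(r) = 0
z(h, b) = 0
Y(S) = S + 2*S**2 (Y(S) = (S**2 + S**2) + S = 2*S**2 + S = S + 2*S**2)
37306 - Y(z(6, 0)) = 37306 - 0*(1 + 2*0) = 37306 - 0*(1 + 0) = 37306 - 0 = 37306 - 1*0 = 37306 + 0 = 37306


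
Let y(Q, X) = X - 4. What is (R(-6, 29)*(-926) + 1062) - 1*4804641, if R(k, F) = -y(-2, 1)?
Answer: -4806357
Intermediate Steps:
y(Q, X) = -4 + X
R(k, F) = 3 (R(k, F) = -(-4 + 1) = -1*(-3) = 3)
(R(-6, 29)*(-926) + 1062) - 1*4804641 = (3*(-926) + 1062) - 1*4804641 = (-2778 + 1062) - 4804641 = -1716 - 4804641 = -4806357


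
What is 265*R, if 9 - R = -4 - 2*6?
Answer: 6625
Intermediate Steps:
R = 25 (R = 9 - (-4 - 2*6) = 9 - (-4 - 12) = 9 - 1*(-16) = 9 + 16 = 25)
265*R = 265*25 = 6625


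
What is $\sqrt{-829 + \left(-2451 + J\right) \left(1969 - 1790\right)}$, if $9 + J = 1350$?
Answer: $i \sqrt{199519} \approx 446.68 i$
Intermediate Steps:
$J = 1341$ ($J = -9 + 1350 = 1341$)
$\sqrt{-829 + \left(-2451 + J\right) \left(1969 - 1790\right)} = \sqrt{-829 + \left(-2451 + 1341\right) \left(1969 - 1790\right)} = \sqrt{-829 - 198690} = \sqrt{-199519} = i \sqrt{199519}$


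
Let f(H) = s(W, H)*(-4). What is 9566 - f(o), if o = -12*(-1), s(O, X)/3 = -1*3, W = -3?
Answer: 9530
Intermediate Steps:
s(O, X) = -9 (s(O, X) = 3*(-1*3) = 3*(-3) = -9)
o = 12
f(H) = 36 (f(H) = -9*(-4) = 36)
9566 - f(o) = 9566 - 1*36 = 9566 - 36 = 9530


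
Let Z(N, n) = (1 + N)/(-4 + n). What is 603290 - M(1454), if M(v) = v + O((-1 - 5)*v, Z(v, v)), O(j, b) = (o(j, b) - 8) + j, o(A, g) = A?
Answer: 619292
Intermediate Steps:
Z(N, n) = (1 + N)/(-4 + n)
O(j, b) = -8 + 2*j (O(j, b) = (j - 8) + j = (-8 + j) + j = -8 + 2*j)
M(v) = -8 - 11*v (M(v) = v + (-8 + 2*((-1 - 5)*v)) = v + (-8 + 2*(-6*v)) = v + (-8 - 12*v) = -8 - 11*v)
603290 - M(1454) = 603290 - (-8 - 11*1454) = 603290 - (-8 - 15994) = 603290 - 1*(-16002) = 603290 + 16002 = 619292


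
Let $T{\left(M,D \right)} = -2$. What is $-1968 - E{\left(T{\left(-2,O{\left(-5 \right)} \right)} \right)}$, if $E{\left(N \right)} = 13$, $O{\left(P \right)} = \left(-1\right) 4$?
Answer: $-1981$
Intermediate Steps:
$O{\left(P \right)} = -4$
$-1968 - E{\left(T{\left(-2,O{\left(-5 \right)} \right)} \right)} = -1968 - 13 = -1981$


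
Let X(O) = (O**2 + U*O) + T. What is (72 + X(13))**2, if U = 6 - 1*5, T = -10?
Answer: 59536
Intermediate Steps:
U = 1 (U = 6 - 5 = 1)
X(O) = -10 + O + O**2 (X(O) = (O**2 + 1*O) - 10 = (O**2 + O) - 10 = (O + O**2) - 10 = -10 + O + O**2)
(72 + X(13))**2 = (72 + (-10 + 13 + 13**2))**2 = (72 + (-10 + 13 + 169))**2 = (72 + 172)**2 = 244**2 = 59536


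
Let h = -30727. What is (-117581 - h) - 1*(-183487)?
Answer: 96633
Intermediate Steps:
(-117581 - h) - 1*(-183487) = (-117581 - 1*(-30727)) - 1*(-183487) = (-117581 + 30727) + 183487 = -86854 + 183487 = 96633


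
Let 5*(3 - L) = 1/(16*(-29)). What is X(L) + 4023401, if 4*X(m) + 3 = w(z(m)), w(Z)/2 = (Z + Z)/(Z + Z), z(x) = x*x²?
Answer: 16093603/4 ≈ 4.0234e+6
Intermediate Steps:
z(x) = x³
w(Z) = 2 (w(Z) = 2*((Z + Z)/(Z + Z)) = 2*((2*Z)/((2*Z))) = 2*((2*Z)*(1/(2*Z))) = 2*1 = 2)
L = 6961/2320 (L = 3 - 1/(5*(16*(-29))) = 3 - ⅕/(-464) = 3 - ⅕*(-1/464) = 3 + 1/2320 = 6961/2320 ≈ 3.0004)
X(m) = -¼ (X(m) = -¾ + (¼)*2 = -¾ + ½ = -¼)
X(L) + 4023401 = -¼ + 4023401 = 16093603/4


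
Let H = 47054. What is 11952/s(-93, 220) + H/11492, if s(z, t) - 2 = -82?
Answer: -4174627/28730 ≈ -145.31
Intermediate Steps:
s(z, t) = -80 (s(z, t) = 2 - 82 = -80)
11952/s(-93, 220) + H/11492 = 11952/(-80) + 47054/11492 = 11952*(-1/80) + 47054*(1/11492) = -747/5 + 23527/5746 = -4174627/28730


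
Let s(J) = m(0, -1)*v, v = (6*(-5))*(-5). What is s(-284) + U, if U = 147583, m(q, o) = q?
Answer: 147583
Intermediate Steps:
v = 150 (v = -30*(-5) = 150)
s(J) = 0 (s(J) = 0*150 = 0)
s(-284) + U = 0 + 147583 = 147583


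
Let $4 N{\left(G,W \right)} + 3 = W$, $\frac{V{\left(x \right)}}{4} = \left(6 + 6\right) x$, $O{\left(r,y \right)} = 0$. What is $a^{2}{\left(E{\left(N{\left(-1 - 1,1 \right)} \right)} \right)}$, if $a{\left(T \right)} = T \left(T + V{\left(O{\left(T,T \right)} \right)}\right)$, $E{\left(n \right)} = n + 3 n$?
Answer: $16$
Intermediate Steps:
$V{\left(x \right)} = 48 x$ ($V{\left(x \right)} = 4 \left(6 + 6\right) x = 4 \cdot 12 x = 48 x$)
$N{\left(G,W \right)} = - \frac{3}{4} + \frac{W}{4}$
$E{\left(n \right)} = 4 n$
$a{\left(T \right)} = T^{2}$ ($a{\left(T \right)} = T \left(T + 48 \cdot 0\right) = T \left(T + 0\right) = T T = T^{2}$)
$a^{2}{\left(E{\left(N{\left(-1 - 1,1 \right)} \right)} \right)} = \left(\left(4 \left(- \frac{3}{4} + \frac{1}{4} \cdot 1\right)\right)^{2}\right)^{2} = \left(\left(4 \left(- \frac{3}{4} + \frac{1}{4}\right)\right)^{2}\right)^{2} = \left(\left(4 \left(- \frac{1}{2}\right)\right)^{2}\right)^{2} = \left(\left(-2\right)^{2}\right)^{2} = 4^{2} = 16$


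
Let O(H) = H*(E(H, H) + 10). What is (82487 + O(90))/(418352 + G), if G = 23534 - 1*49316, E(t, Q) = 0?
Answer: 83387/392570 ≈ 0.21241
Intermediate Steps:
O(H) = 10*H (O(H) = H*(0 + 10) = H*10 = 10*H)
G = -25782 (G = 23534 - 49316 = -25782)
(82487 + O(90))/(418352 + G) = (82487 + 10*90)/(418352 - 25782) = (82487 + 900)/392570 = 83387*(1/392570) = 83387/392570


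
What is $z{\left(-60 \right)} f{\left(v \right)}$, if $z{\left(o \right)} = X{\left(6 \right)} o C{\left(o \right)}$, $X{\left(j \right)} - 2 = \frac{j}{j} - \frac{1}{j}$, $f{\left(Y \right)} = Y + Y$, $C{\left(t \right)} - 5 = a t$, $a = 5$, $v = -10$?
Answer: $-1003000$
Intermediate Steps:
$C{\left(t \right)} = 5 + 5 t$
$f{\left(Y \right)} = 2 Y$
$X{\left(j \right)} = 3 - \frac{1}{j}$ ($X{\left(j \right)} = 2 - \left(\frac{1}{j} - \frac{j}{j}\right) = 2 + \left(1 - \frac{1}{j}\right) = 3 - \frac{1}{j}$)
$z{\left(o \right)} = \frac{17 o \left(5 + 5 o\right)}{6}$ ($z{\left(o \right)} = \left(3 - \frac{1}{6}\right) o \left(5 + 5 o\right) = \frac{17 o}{6} \left(5 + 5 o\right) = \frac{17 o \left(5 + 5 o\right)}{6}$)
$z{\left(-60 \right)} f{\left(v \right)} = \frac{85}{6} \left(-60\right) \left(1 - 60\right) 2 \left(-10\right) = \frac{85}{6} \left(-60\right) \left(-59\right) \left(-20\right) = 50150 \left(-20\right) = -1003000$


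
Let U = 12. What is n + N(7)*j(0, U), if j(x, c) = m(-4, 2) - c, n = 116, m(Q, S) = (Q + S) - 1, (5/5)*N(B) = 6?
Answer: 26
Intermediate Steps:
N(B) = 6
m(Q, S) = -1 + Q + S
j(x, c) = -3 - c (j(x, c) = (-1 - 4 + 2) - c = -3 - c)
n + N(7)*j(0, U) = 116 + 6*(-3 - 1*12) = 116 + 6*(-3 - 12) = 116 + 6*(-15) = 116 - 90 = 26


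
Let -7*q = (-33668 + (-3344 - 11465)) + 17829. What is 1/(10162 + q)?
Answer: 7/101782 ≈ 6.8774e-5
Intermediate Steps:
q = 30648/7 (q = -((-33668 + (-3344 - 11465)) + 17829)/7 = -((-33668 - 14809) + 17829)/7 = -(-48477 + 17829)/7 = -⅐*(-30648) = 30648/7 ≈ 4378.3)
1/(10162 + q) = 1/(10162 + 30648/7) = 1/(101782/7) = 7/101782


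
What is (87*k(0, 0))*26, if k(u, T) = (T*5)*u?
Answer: 0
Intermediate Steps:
k(u, T) = 5*T*u (k(u, T) = (5*T)*u = 5*T*u)
(87*k(0, 0))*26 = (87*(5*0*0))*26 = (87*0)*26 = 0*26 = 0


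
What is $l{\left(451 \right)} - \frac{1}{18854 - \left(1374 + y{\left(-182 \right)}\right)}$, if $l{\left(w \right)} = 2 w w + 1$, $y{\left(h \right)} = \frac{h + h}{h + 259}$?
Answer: $\frac{78241234585}{192332} \approx 4.068 \cdot 10^{5}$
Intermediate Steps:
$y{\left(h \right)} = \frac{2 h}{259 + h}$
$l{\left(w \right)} = 1 + 2 w^{2}$ ($l{\left(w \right)} = 2 w^{2} + 1 = 1 + 2 w^{2}$)
$l{\left(451 \right)} - \frac{1}{18854 - \left(1374 + y{\left(-182 \right)}\right)} = \left(1 + 2 \cdot 451^{2}\right) - \frac{1}{18854 - \left(1374 + 2 \left(-182\right) \frac{1}{259 - 182}\right)} = \left(1 + 2 \cdot 203401\right) - \frac{1}{18854 - \left(1374 + 2 \left(-182\right) \frac{1}{77}\right)} = \left(1 + 406802\right) - \frac{1}{18854 - \left(1374 + 2 \left(-182\right) \frac{1}{77}\right)} = 406803 - \frac{1}{18854 - \frac{15062}{11}} = 406803 - \frac{1}{\frac{192332}{11}} = 406803 - \frac{11}{192332} = \frac{78241234585}{192332}$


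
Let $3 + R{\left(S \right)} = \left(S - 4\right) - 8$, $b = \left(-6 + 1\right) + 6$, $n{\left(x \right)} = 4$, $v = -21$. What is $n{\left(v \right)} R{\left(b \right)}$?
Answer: $-56$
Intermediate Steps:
$b = 1$ ($b = -5 + 6 = 1$)
$R{\left(S \right)} = -15 + S$ ($R{\left(S \right)} = -3 + \left(\left(S - 4\right) - 8\right) = -3 + \left(\left(-4 + S\right) - 8\right) = -3 + \left(-12 + S\right) = -15 + S$)
$n{\left(v \right)} R{\left(b \right)} = 4 \left(-15 + 1\right) = 4 \left(-14\right) = -56$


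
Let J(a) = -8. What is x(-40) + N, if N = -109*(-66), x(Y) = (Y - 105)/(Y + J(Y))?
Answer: 345457/48 ≈ 7197.0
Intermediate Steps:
x(Y) = (-105 + Y)/(-8 + Y) (x(Y) = (Y - 105)/(Y - 8) = (-105 + Y)/(-8 + Y))
N = 7194
x(-40) + N = (-105 - 40)/(-8 - 40) + 7194 = -145/(-48) + 7194 = -1/48*(-145) + 7194 = 145/48 + 7194 = 345457/48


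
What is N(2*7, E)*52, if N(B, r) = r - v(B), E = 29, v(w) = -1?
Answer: 1560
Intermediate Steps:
N(B, r) = 1 + r (N(B, r) = r - 1*(-1) = r + 1 = 1 + r)
N(2*7, E)*52 = (1 + 29)*52 = 30*52 = 1560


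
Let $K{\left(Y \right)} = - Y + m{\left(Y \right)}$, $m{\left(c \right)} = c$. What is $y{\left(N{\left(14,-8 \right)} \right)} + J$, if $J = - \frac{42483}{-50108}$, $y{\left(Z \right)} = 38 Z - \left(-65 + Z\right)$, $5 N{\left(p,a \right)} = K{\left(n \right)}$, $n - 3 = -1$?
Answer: $\frac{3299503}{50108} \approx 65.848$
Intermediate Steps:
$n = 2$ ($n = 3 - 1 = 2$)
$K{\left(Y \right)} = 0$ ($K{\left(Y \right)} = - Y + Y = 0$)
$N{\left(p,a \right)} = 0$ ($N{\left(p,a \right)} = \frac{1}{5} \cdot 0 = 0$)
$y{\left(Z \right)} = 65 + 37 Z$
$J = \frac{42483}{50108}$ ($J = \left(-42483\right) \left(- \frac{1}{50108}\right) = \frac{42483}{50108} \approx 0.84783$)
$y{\left(N{\left(14,-8 \right)} \right)} + J = \left(65 + 37 \cdot 0\right) + \frac{42483}{50108} = \left(65 + 0\right) + \frac{42483}{50108} = 65 + \frac{42483}{50108} = \frac{3299503}{50108}$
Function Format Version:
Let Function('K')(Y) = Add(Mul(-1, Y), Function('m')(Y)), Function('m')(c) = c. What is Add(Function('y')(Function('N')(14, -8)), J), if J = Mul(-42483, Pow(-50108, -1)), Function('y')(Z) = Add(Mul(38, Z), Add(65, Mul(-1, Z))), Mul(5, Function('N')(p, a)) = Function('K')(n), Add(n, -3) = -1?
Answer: Rational(3299503, 50108) ≈ 65.848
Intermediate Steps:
n = 2 (n = Add(3, -1) = 2)
Function('K')(Y) = 0 (Function('K')(Y) = Add(Mul(-1, Y), Y) = 0)
Function('N')(p, a) = 0 (Function('N')(p, a) = Mul(Rational(1, 5), 0) = 0)
Function('y')(Z) = Add(65, Mul(37, Z))
J = Rational(42483, 50108) (J = Mul(-42483, Rational(-1, 50108)) = Rational(42483, 50108) ≈ 0.84783)
Add(Function('y')(Function('N')(14, -8)), J) = Add(Add(65, Mul(37, 0)), Rational(42483, 50108)) = Add(Add(65, 0), Rational(42483, 50108)) = Add(65, Rational(42483, 50108)) = Rational(3299503, 50108)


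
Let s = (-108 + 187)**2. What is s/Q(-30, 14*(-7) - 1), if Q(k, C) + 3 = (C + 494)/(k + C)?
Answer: -805089/782 ≈ -1029.5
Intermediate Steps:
Q(k, C) = -3 + (494 + C)/(C + k) (Q(k, C) = -3 + (C + 494)/(k + C) = -3 + (494 + C)/(C + k))
s = 6241 (s = 79**2 = 6241)
s/Q(-30, 14*(-7) - 1) = 6241/(((494 - 3*(-30) - 2*(14*(-7) - 1))/((14*(-7) - 1) - 30))) = 6241/(((494 + 90 - 2*(-98 - 1))/((-98 - 1) - 30))) = 6241/(((494 + 90 - 2*(-99))/(-99 - 30))) = 6241/(((494 + 90 + 198)/(-129))) = 6241/((-1/129*782)) = 6241/(-782/129) = 6241*(-129/782) = -805089/782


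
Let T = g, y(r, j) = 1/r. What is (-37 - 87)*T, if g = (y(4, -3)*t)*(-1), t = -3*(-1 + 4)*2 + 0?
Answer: -558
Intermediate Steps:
t = -18 (t = -3*3*2 + 0 = -9*2 + 0 = -18 + 0 = -18)
g = 9/2 (g = (-18/4)*(-1) = ((¼)*(-18))*(-1) = -9/2*(-1) = 9/2 ≈ 4.5000)
T = 9/2 ≈ 4.5000
(-37 - 87)*T = (-37 - 87)*(9/2) = -124*9/2 = -558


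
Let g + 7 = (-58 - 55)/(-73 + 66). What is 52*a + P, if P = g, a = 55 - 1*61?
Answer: -2120/7 ≈ -302.86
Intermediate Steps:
g = 64/7 (g = -7 + (-58 - 55)/(-73 + 66) = -7 - 113/(-7) = -7 - 113*(-⅐) = -7 + 113/7 = 64/7 ≈ 9.1429)
a = -6 (a = 55 - 61 = -6)
P = 64/7 ≈ 9.1429
52*a + P = 52*(-6) + 64/7 = -312 + 64/7 = -2120/7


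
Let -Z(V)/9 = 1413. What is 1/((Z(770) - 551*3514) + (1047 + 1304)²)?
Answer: 1/3578270 ≈ 2.7946e-7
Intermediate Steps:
Z(V) = -12717 (Z(V) = -9*1413 = -12717)
1/((Z(770) - 551*3514) + (1047 + 1304)²) = 1/((-12717 - 551*3514) + (1047 + 1304)²) = 1/((-12717 - 1936214) + 2351²) = 1/(-1948931 + 5527201) = 1/3578270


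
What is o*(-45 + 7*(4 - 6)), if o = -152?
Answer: 8968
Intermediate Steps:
o*(-45 + 7*(4 - 6)) = -152*(-45 + 7*(4 - 6)) = -152*(-45 + 7*(-2)) = -152*(-45 - 14) = -152*(-59) = 8968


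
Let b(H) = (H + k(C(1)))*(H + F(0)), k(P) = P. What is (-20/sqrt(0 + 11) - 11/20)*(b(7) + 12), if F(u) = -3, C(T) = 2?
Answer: -132/5 - 960*sqrt(11)/11 ≈ -315.85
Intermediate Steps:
b(H) = (-3 + H)*(2 + H) (b(H) = (H + 2)*(H - 3) = (2 + H)*(-3 + H) = (-3 + H)*(2 + H))
(-20/sqrt(0 + 11) - 11/20)*(b(7) + 12) = (-20/sqrt(0 + 11) - 11/20)*((-6 + 7**2 - 1*7) + 12) = (-20*sqrt(11)/11 - 11*1/20)*((-6 + 49 - 7) + 12) = (-20*sqrt(11)/11 - 11/20)*(36 + 12) = (-20*sqrt(11)/11 - 11/20)*48 = (-11/20 - 20*sqrt(11)/11)*48 = -132/5 - 960*sqrt(11)/11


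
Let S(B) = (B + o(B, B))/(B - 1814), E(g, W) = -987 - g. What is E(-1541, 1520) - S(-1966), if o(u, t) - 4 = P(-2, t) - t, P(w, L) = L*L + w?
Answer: 110357/70 ≈ 1576.5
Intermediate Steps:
P(w, L) = w + L² (P(w, L) = L² + w = w + L²)
o(u, t) = 2 + t² - t (o(u, t) = 4 + ((-2 + t²) - t) = 4 + (-2 + t² - t) = 2 + t² - t)
S(B) = (2 + B²)/(-1814 + B) (S(B) = (B + (2 + B² - B))/(B - 1814) = (2 + B²)/(-1814 + B))
E(-1541, 1520) - S(-1966) = (-987 - 1*(-1541)) - (2 + (-1966)²)/(-1814 - 1966) = (-987 + 1541) - (2 + 3865156)/(-3780) = 554 - (-1)*3865158/3780 = 554 - 1*(-71577/70) = 554 + 71577/70 = 110357/70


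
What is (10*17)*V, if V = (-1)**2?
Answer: 170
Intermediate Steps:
V = 1
(10*17)*V = (10*17)*1 = 170*1 = 170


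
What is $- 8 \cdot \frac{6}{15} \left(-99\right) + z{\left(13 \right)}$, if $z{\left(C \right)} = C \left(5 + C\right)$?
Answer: $\frac{2754}{5} \approx 550.8$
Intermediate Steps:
$- 8 \cdot \frac{6}{15} \left(-99\right) + z{\left(13 \right)} = - 8 \cdot \frac{6}{15} \left(-99\right) + 13 \left(5 + 13\right) = - 8 \cdot 6 \cdot \frac{1}{15} \left(-99\right) + 13 \cdot 18 = \left(-8\right) \frac{2}{5} \left(-99\right) + 234 = \left(- \frac{16}{5}\right) \left(-99\right) + 234 = \frac{1584}{5} + 234 = \frac{2754}{5}$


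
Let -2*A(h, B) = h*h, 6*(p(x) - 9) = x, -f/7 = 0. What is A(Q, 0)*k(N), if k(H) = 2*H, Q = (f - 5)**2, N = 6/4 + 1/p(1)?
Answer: -22125/22 ≈ -1005.7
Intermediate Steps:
f = 0 (f = -7*0 = 0)
p(x) = 9 + x/6
N = 177/110 (N = 6/4 + 1/(9 + (1/6)*1) = 6*(1/4) + 1/(9 + 1/6) = 3/2 + 1/(55/6) = 3/2 + 1*(6/55) = 3/2 + 6/55 = 177/110 ≈ 1.6091)
Q = 25 (Q = (0 - 5)**2 = (-5)**2 = 25)
A(h, B) = -h**2/2 (A(h, B) = -h*h/2 = -h**2/2)
A(Q, 0)*k(N) = (-1/2*25**2)*(2*(177/110)) = -1/2*625*(177/55) = -625/2*177/55 = -22125/22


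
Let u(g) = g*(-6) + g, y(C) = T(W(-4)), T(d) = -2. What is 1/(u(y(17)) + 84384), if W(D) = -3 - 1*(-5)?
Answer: 1/84394 ≈ 1.1849e-5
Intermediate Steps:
W(D) = 2 (W(D) = -3 + 5 = 2)
y(C) = -2
u(g) = -5*g (u(g) = -6*g + g = -5*g)
1/(u(y(17)) + 84384) = 1/(-5*(-2) + 84384) = 1/(10 + 84384) = 1/84394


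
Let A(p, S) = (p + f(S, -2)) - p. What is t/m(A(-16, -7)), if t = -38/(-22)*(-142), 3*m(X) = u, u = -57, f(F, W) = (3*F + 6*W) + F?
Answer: 142/11 ≈ 12.909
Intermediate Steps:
f(F, W) = 4*F + 6*W
A(p, S) = -12 + 4*S (A(p, S) = (p + (4*S + 6*(-2))) - p = (p + (4*S - 12)) - p = (p + (-12 + 4*S)) - p = (-12 + p + 4*S) - p = -12 + 4*S)
m(X) = -19 (m(X) = (1/3)*(-57) = -19)
t = -2698/11 (t = -38*(-1/22)*(-142) = (19/11)*(-142) = -2698/11 ≈ -245.27)
t/m(A(-16, -7)) = -2698/11/(-19) = -2698/11*(-1/19) = 142/11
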